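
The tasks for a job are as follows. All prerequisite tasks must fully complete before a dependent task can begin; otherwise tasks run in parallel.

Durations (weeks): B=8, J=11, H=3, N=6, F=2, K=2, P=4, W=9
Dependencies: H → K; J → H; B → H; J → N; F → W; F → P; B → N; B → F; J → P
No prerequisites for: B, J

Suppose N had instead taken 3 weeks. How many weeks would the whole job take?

Critical path before the change: B→F→W = 8+2+9 = 19 giving 19 weeks.
N is off the critical path — its longest chain is 17 weeks, giving 2 of slack.
The critical path is still B→F→W; finish is now 19 weeks.

19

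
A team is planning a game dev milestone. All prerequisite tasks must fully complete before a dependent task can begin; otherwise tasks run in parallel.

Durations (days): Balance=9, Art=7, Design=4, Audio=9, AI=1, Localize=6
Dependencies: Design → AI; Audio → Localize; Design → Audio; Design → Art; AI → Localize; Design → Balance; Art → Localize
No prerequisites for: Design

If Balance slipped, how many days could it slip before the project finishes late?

6

Critical path: Design→Audio→Localize = 4+9+6 = 19, so the finish is 19 days.
The longest chain containing Balance totals 13 days.
So Balance can slip 19 − 13 = 6 days.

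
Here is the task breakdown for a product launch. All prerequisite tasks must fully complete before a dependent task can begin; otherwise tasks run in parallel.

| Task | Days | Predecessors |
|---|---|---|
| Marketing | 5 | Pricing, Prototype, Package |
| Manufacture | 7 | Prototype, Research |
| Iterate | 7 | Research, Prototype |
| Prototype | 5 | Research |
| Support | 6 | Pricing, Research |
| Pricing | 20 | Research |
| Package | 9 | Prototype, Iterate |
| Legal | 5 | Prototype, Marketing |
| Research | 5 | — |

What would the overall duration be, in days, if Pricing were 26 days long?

Baseline: Research→Prototype→Iterate→Package→Marketing→Legal = 5+5+7+9+5+5 = 36 → 36 days.
Pricing is off the critical path — its longest chain is 35 days, giving 1 of slack.
The binding chain switches to Research→Pricing→Marketing→Legal = 5+26+5+5 = 41; finish 41 days.

41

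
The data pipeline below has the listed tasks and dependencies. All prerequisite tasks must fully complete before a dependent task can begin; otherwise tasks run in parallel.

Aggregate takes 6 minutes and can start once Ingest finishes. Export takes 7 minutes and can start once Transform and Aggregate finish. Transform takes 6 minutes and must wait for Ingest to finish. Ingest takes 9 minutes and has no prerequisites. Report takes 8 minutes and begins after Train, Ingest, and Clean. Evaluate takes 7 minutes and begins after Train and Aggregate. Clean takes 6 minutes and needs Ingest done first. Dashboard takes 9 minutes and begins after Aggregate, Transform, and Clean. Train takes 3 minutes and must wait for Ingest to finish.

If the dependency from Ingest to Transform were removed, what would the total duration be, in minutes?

Original critical path: Ingest→Clean→Dashboard = 9+6+9 = 24 ⇒ 24 minutes.
Without Ingest→Transform, Transform's earliest start moves from 9 to 0.
New critical path: Ingest→Clean→Dashboard = 9+6+9 = 24 ⇒ 24 minutes.

24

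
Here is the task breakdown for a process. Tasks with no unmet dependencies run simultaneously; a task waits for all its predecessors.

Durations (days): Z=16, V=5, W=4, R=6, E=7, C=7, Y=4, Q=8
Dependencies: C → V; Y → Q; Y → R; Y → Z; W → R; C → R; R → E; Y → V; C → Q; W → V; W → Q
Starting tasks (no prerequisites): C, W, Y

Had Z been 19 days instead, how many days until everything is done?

23

The binding path is Y→Z = 4+16 = 20; finish at 20 days.
Z is on the critical path; changing it to 19 makes that path 23 days.
The critical path is still Y→Z; finish is now 23 days.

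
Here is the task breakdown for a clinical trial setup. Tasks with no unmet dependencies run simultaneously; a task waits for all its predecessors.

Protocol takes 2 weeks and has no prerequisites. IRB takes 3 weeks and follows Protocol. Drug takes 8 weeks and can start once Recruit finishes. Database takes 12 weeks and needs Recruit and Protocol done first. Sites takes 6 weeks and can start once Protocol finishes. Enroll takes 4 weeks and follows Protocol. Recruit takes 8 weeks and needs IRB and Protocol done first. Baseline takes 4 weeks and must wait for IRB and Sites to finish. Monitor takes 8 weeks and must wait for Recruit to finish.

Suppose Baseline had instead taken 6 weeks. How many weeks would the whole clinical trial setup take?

As given, the longest chain is Protocol→IRB→Recruit→Database = 2+3+8+12 = 25, so the finish is 25 weeks.
The longest path through Baseline is only 12 weeks, so Baseline has float 13.
The critical path is still Protocol→IRB→Recruit→Database; finish is now 25 weeks.

25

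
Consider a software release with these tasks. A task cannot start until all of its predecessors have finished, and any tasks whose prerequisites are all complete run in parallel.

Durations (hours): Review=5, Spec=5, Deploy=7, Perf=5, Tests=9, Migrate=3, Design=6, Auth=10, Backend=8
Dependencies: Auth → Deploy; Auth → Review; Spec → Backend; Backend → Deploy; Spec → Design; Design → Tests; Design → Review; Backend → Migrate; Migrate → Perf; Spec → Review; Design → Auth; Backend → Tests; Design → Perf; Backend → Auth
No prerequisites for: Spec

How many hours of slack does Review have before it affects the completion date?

2

Critical path: Spec→Backend→Auth→Deploy = 5+8+10+7 = 30, so the finish is 30 hours.
Longest path through Review: 28 hours (earliest finish 28, latest finish 30).
Float = 30 − 28 = 2.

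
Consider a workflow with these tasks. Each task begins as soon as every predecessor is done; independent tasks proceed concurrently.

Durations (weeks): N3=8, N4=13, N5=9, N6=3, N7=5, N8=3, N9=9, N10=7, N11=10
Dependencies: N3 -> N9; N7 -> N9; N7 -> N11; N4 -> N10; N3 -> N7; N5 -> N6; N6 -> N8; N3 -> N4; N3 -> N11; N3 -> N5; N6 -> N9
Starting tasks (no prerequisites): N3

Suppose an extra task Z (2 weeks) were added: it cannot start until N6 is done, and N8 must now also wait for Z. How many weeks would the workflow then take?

29

Originally the workflow takes 29 weeks.
With Z inserted, N8 now waits for max(N6, Z).
New critical path: N3→N5→N6→N9 = 8+9+3+9 = 29 ⇒ 29 weeks.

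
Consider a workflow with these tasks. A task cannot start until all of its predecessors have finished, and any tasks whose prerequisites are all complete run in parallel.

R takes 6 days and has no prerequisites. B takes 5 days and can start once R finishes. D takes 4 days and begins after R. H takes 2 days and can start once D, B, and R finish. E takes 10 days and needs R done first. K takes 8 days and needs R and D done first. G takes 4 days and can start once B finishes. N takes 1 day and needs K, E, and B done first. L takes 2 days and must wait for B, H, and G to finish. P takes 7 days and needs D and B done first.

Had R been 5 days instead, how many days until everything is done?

18

As given, the longest chain is R→D→K→N = 6+4+8+1 = 19, so the finish is 19 days.
R is on the critical path; changing it to 5 makes that path 18 days.
That remains the longest chain; total 18 days.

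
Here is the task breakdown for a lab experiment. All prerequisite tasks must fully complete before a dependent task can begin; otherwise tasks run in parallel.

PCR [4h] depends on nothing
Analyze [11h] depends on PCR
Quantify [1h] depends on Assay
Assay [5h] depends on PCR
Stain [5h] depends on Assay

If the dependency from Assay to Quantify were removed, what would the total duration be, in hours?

Original critical path: PCR→Analyze = 4+11 = 15 ⇒ 15 hours.
Without Assay→Quantify, Quantify's earliest start moves from 9 to 0.
The longest chain is now PCR→Analyze = 4+11 = 15, so the job takes 15 hours.

15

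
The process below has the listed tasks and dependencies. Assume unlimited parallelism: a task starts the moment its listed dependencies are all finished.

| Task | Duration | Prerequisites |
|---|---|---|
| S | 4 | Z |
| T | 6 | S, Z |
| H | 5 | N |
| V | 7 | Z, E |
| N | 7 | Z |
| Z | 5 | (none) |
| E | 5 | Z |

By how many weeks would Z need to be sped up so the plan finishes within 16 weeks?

Current finish: 17 weeks; target: 16.
Z is on every critical path, so each week cut from Z cuts the finish by one (this holds down to a finish of 13).
Need 17 − 16 = 1 week off Z → Z becomes 4 weeks, finish becomes 16.

1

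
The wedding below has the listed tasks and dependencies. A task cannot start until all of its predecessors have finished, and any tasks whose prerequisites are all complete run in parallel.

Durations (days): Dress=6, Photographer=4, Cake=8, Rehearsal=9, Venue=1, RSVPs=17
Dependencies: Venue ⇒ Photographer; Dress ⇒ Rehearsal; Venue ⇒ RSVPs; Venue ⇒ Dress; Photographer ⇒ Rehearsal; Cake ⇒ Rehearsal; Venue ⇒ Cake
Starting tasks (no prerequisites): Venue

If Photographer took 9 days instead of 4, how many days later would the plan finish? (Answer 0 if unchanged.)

1

Critical path before the change: Venue→RSVPs = 1+17 = 18 giving 18 days.
Photographer has 4 days of float (longest path through it is 14).
The binding chain switches to Venue→Photographer→Rehearsal = 1+9+9 = 19; finish 19 days.
Change in finish: 19 − 18 = +1 days.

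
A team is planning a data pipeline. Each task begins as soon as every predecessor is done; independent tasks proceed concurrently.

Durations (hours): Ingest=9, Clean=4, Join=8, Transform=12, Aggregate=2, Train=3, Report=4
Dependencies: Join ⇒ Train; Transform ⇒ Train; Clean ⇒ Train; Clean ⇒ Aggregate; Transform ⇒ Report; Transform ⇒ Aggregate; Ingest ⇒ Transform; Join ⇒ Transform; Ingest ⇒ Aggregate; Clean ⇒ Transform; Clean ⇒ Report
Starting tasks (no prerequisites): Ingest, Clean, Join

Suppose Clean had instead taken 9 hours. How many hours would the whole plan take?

25

Baseline: Ingest→Transform→Report = 9+12+4 = 25 → 25 hours.
Clean is off the critical path — its longest chain is 20 hours, giving 5 of slack.
That remains the longest chain; total 25 hours.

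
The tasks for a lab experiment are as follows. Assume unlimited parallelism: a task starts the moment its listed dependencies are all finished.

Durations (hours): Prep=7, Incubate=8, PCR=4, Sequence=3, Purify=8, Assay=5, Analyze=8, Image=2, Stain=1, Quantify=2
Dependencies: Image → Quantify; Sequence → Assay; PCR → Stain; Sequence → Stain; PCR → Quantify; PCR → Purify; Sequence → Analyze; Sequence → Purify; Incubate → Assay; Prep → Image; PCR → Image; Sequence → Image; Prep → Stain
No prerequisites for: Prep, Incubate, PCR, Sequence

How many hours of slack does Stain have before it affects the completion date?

The longest chain is Incubate→Assay = 8+5 = 13; overall finish 13 hours.
Longest path through Stain: 8 hours (earliest finish 8, latest finish 13).
Float = 13 − 8 = 5.

5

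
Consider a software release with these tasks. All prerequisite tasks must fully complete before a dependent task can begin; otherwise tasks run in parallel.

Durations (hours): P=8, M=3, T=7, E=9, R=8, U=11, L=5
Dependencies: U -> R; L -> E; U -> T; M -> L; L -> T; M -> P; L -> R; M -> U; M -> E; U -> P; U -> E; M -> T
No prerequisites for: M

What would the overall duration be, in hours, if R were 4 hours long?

23

As given, the longest chain is M→U→E = 3+11+9 = 23, so the finish is 23 hours.
R has 1 hour of float (longest path through it is 22).
That remains the longest chain; total 23 hours.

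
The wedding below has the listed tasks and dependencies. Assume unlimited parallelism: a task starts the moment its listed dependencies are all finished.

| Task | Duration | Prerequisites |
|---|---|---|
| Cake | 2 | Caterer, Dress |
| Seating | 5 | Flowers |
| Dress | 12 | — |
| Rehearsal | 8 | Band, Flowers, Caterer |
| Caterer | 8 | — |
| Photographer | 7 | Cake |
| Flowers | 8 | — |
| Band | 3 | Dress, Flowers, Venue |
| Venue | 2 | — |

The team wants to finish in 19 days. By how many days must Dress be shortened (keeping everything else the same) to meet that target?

Current finish: 23 days; target: 19.
Dress is on every critical path, so each day cut from Dress cuts the finish by one (this holds down to a finish of 19).
Need 23 − 19 = 4 days off Dress → Dress becomes 8 days, finish becomes 19.

4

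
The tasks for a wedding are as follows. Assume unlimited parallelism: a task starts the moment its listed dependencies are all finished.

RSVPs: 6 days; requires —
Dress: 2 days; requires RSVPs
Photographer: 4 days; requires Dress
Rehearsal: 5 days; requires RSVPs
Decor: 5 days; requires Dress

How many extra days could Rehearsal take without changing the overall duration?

2

Critical path: RSVPs→Dress→Decor = 6+2+5 = 13, so the finish is 13 days.
Longest path through Rehearsal: 11 days (earliest finish 11, latest finish 13).
Slack of Rehearsal = 8 − 6 = 2 days.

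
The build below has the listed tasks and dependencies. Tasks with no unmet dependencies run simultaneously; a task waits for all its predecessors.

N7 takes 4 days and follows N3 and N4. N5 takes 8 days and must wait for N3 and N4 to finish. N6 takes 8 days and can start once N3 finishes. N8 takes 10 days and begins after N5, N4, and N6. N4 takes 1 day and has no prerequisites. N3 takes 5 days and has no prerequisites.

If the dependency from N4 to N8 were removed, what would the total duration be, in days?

With the dependency in place, N3→N5→N8 = 5+8+10 = 23 sets the finish at 23 days.
Dropping N4→N8 doesn't change N8's earliest start (13); another predecessor still binds.
After: N3→N5→N8 = 5+8+10 = 23 → 23 days.

23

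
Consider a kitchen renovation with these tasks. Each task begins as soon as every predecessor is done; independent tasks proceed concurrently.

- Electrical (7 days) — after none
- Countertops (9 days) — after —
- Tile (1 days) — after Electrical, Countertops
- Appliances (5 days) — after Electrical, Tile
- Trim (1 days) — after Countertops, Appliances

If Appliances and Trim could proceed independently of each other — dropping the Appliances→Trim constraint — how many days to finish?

15

Before: longest chain Countertops→Tile→Appliances→Trim = 9+1+5+1 = 16, finish 16.
Without Appliances→Trim, Trim's earliest start moves from 15 to 9.
New critical path: Countertops→Tile→Appliances = 9+1+5 = 15 ⇒ 15 days.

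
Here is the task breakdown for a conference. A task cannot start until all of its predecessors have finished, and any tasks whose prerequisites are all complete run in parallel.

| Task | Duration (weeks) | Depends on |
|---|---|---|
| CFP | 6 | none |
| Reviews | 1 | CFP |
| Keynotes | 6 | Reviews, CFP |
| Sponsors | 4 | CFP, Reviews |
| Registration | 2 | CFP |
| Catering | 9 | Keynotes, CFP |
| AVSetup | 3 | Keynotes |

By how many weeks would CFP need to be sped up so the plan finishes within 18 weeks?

Current finish: 22 weeks; target: 18.
CFP is on every critical path, so each week cut from CFP cuts the finish by one (this holds down to a finish of 17).
Need 22 − 18 = 4 weeks off CFP → CFP becomes 2 weeks, finish becomes 18.

4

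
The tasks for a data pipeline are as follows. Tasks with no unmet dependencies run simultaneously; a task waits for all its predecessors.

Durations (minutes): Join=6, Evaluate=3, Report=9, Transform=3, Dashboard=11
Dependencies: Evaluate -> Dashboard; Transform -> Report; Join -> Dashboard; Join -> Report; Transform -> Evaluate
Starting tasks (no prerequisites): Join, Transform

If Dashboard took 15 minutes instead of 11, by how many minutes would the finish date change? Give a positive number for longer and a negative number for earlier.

Baseline: Join→Dashboard = 6+11 = 17 → 17 minutes.
Dashboard is on the critical path; changing it to 15 makes that path 21 minutes.
That remains the longest chain; total 21 minutes.
Change in finish: 21 − 17 = +4 minutes.

4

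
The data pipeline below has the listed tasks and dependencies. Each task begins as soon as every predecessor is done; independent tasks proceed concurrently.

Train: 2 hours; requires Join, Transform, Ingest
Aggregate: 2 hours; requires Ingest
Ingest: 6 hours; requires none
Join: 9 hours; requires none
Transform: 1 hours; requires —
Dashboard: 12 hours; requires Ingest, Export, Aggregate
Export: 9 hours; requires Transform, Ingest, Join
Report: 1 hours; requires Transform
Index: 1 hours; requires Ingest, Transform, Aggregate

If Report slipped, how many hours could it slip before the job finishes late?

The longest chain is Join→Export→Dashboard = 9+9+12 = 30; overall finish 30 hours.
The longest chain containing Report totals 2 hours.
Slack of Report = 29 − 1 = 28 hours.

28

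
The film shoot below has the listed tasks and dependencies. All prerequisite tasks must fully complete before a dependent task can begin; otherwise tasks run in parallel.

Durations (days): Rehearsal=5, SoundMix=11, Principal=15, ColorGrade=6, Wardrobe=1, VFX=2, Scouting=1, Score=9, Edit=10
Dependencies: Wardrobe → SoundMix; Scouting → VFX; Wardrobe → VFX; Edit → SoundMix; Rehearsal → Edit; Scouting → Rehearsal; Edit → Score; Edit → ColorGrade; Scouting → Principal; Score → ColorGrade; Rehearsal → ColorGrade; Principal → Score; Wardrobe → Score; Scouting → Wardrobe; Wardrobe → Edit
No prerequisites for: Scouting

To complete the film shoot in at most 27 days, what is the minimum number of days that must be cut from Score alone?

4

Current finish: 31 days; target: 27.
Score is on every critical path, so each day cut from Score cuts the finish by one (this holds down to a finish of 27).
Need 31 − 27 = 4 days off Score → Score becomes 5 days, finish becomes 27.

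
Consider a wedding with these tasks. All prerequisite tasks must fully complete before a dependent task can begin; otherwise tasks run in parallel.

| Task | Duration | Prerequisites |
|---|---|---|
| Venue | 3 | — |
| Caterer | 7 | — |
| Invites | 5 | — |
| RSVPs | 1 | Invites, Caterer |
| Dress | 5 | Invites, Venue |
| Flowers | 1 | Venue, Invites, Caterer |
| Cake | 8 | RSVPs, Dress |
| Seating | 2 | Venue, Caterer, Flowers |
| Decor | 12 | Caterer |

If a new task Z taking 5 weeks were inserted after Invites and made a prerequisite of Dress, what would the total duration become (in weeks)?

23

Originally the job takes 19 weeks.
With Z inserted, Dress now waits for max(Invites, Venue, Z).
New critical path: Invites→Z→Dress→Cake = 5+5+5+8 = 23 ⇒ 23 weeks.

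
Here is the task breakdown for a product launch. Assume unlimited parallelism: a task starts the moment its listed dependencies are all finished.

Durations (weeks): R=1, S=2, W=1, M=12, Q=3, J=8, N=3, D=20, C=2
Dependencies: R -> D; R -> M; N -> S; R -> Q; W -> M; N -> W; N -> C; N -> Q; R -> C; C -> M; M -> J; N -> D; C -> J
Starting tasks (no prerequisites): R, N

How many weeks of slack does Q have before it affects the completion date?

The longest chain is N→C→M→J = 3+2+12+8 = 25; overall finish 25 weeks.
Longest path through Q: 6 weeks (earliest finish 6, latest finish 25).
Float = 25 − 6 = 19.

19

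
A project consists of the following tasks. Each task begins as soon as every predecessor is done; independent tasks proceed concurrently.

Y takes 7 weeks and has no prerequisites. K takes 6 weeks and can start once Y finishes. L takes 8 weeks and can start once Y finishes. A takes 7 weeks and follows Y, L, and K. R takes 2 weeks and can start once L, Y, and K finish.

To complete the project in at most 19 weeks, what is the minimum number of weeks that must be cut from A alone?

Current finish: 22 weeks; target: 19.
A is on every critical path, so each week cut from A cuts the finish by one (this holds down to a finish of 17).
Need 22 − 19 = 3 weeks off A → A becomes 4 weeks, finish becomes 19.

3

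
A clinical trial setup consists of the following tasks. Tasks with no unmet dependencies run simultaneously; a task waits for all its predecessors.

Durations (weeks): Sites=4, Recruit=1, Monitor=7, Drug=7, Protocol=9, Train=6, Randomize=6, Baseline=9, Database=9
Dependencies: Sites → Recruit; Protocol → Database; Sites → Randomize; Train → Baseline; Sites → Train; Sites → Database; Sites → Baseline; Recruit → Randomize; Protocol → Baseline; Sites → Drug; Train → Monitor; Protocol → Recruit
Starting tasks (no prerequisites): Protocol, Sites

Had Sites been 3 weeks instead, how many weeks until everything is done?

18

Critical path before the change: Sites→Train→Baseline = 4+6+9 = 19 giving 19 weeks.
Sites lies on that path, so at 3 weeks the path becomes 18 weeks.
Now Protocol→Baseline = 9+9 = 18 is longest, so the finish becomes 18 weeks.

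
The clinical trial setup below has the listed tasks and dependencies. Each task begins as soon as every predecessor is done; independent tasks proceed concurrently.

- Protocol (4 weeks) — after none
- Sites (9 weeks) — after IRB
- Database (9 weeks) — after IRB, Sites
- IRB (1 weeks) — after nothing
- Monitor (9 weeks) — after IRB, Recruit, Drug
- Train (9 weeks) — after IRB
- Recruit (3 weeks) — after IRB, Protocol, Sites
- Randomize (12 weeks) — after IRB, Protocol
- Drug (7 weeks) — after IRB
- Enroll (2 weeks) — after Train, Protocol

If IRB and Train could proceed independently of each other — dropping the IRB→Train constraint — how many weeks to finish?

22

Before: longest chain IRB→Sites→Recruit→Monitor = 1+9+3+9 = 22, finish 22.
Without IRB→Train, Train's earliest start moves from 1 to 0.
New critical path: IRB→Sites→Recruit→Monitor = 1+9+3+9 = 22 ⇒ 22 weeks.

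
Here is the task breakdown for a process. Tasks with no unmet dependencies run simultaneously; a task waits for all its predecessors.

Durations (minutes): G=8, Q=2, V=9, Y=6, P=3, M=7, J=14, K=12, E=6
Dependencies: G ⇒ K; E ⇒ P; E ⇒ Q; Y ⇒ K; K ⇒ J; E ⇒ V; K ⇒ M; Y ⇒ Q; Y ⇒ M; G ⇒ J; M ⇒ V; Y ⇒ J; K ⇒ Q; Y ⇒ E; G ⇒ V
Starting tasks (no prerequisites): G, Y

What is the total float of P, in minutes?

21

G→K→M→V = 8+12+7+9 = 36 sets the makespan at 36 minutes.
Longest path through P: 15 minutes (earliest finish 15, latest finish 36).
Slack of P = 33 − 12 = 21 minutes.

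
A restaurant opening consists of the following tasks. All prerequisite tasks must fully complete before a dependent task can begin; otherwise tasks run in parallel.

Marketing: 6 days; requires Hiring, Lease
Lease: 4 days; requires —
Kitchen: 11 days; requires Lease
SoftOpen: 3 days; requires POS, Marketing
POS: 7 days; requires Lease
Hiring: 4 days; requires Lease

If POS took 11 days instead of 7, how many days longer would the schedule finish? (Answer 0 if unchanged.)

1

As given, the longest chain is Lease→Hiring→Marketing→SoftOpen = 4+4+6+3 = 17, so the finish is 17 days.
The longest path through POS is only 14 days, so POS has float 3.
Now Lease→POS→SoftOpen = 4+11+3 = 18 is longest, so the finish becomes 18 days.
Change in finish: 18 − 17 = +1 days.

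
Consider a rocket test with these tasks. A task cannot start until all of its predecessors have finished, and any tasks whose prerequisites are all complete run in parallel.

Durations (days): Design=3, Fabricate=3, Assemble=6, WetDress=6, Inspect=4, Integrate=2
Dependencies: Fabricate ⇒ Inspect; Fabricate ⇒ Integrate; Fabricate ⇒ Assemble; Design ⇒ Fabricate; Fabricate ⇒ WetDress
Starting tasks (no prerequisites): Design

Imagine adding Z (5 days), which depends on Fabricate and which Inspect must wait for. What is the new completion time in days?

15

Originally the rocket test takes 12 days.
With Z inserted, Inspect now waits for max(Fabricate, Z).
New critical path: Design→Fabricate→Z→Inspect = 3+3+5+4 = 15 ⇒ 15 days.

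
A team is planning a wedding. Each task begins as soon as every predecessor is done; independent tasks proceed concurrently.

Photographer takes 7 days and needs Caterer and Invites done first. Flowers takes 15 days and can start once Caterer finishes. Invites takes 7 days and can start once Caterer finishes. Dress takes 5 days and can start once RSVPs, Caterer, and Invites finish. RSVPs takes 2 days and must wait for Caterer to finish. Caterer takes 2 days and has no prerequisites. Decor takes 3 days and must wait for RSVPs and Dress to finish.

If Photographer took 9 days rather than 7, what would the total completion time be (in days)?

18

Critical path before the change: Caterer→Invites→Dress→Decor = 2+7+5+3 = 17 giving 17 days.
Photographer is off the critical path — its longest chain is 16 days, giving 1 of slack.
New critical path: Caterer→Invites→Photographer = 2+7+9 = 18 ⇒ 18 days.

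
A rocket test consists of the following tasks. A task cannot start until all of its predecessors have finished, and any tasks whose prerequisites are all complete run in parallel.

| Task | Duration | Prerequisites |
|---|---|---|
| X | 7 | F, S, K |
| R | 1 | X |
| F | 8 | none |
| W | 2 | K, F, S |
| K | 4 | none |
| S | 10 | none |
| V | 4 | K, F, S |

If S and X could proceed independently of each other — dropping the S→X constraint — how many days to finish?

16

Original critical path: S→X→R = 10+7+1 = 18 ⇒ 18 days.
Without S→X, X's earliest start moves from 10 to 8.
New critical path: F→X→R = 8+7+1 = 16 ⇒ 16 days.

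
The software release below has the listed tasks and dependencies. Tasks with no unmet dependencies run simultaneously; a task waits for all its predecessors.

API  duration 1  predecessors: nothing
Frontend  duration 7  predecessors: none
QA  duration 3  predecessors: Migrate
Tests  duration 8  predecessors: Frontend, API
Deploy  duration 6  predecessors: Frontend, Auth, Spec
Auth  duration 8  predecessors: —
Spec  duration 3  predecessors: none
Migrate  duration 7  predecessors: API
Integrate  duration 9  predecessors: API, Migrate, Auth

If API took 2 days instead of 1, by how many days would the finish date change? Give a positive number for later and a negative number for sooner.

Baseline: API→Migrate→Integrate = 1+7+9 = 17 → 17 days.
API lies on that path, so at 2 days the path becomes 18 days.
The critical path is still API→Migrate→Integrate; finish is now 18 days.
Change in finish: 18 − 17 = +1 days.

1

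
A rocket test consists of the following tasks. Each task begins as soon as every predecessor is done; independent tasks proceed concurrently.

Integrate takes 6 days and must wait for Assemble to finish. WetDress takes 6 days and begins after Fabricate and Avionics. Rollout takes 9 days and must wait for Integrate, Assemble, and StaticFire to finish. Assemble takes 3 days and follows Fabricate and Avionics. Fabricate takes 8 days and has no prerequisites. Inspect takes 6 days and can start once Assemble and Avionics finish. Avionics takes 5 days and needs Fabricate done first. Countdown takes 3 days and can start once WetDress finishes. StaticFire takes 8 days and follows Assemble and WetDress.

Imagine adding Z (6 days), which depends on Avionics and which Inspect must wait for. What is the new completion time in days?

Originally the rocket test takes 36 days.
With Z inserted, Inspect now waits for max(Assemble, Avionics, Z).
New critical path: Fabricate→Avionics→WetDress→StaticFire→Rollout = 8+5+6+8+9 = 36 ⇒ 36 days.

36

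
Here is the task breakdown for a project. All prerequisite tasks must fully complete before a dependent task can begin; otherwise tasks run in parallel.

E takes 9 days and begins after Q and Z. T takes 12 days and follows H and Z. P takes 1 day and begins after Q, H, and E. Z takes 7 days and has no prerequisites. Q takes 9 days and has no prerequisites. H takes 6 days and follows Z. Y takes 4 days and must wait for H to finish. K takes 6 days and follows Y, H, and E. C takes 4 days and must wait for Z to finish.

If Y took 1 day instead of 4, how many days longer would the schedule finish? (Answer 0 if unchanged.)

0

Actual critical path: Z→H→T = 7+6+12 = 25 ⇒ 25 days.
The longest path through Y is only 23 days, so Y has float 2.
The critical path is still Z→H→T; finish is now 25 days.
Change in finish: 25 − 25 = +0 days.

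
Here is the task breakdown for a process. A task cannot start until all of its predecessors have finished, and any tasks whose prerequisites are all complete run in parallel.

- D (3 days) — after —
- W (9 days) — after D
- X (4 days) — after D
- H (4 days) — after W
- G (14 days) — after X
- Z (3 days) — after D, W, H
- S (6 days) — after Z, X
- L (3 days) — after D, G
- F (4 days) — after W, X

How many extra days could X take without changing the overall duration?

1

D→W→H→Z→S = 3+9+4+3+6 = 25 sets the makespan at 25 days.
X finishes as early as 7 and must finish by 8.
Float = 25 − 24 = 1.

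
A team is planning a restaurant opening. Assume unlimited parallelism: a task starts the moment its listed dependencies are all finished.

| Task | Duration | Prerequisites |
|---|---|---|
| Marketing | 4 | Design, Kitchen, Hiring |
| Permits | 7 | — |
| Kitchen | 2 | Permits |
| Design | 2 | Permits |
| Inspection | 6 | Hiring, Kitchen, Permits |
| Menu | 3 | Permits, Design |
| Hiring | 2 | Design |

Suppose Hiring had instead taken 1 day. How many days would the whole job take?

Baseline: Permits→Design→Hiring→Inspection = 7+2+2+6 = 17 → 17 days.
Hiring is on the critical path; changing it to 1 makes that path 16 days.
That remains the longest chain; total 16 days.

16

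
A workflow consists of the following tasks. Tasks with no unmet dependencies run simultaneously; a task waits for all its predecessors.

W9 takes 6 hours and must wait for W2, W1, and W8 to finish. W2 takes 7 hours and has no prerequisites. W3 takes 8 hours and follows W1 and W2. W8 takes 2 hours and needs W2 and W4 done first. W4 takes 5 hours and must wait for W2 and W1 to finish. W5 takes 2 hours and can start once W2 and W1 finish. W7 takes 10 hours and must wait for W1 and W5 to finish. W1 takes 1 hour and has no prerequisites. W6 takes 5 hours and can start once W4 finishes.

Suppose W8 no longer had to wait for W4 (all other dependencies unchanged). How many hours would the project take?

Original critical path: W2→W4→W8→W9 = 7+5+2+6 = 20 ⇒ 20 hours.
Without W4→W8, W8's earliest start moves from 12 to 7.
The longest chain is now W2→W5→W7 = 7+2+10 = 19, so the project takes 19 hours.

19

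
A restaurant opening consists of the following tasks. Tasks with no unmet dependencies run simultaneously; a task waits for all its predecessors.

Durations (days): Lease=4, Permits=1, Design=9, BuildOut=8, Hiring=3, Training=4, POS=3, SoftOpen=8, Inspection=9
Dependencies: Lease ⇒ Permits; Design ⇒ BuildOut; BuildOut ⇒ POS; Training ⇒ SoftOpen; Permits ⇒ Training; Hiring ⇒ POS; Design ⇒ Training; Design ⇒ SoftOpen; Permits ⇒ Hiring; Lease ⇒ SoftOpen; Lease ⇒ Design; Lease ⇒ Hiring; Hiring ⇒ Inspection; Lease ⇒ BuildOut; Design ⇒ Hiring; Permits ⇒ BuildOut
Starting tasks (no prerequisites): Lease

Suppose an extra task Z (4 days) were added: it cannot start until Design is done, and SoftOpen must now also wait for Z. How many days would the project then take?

25

Originally the project takes 25 days.
With Z inserted, SoftOpen now waits for max(Training, Lease, Design, Z).
New critical path: Lease→Design→Z→SoftOpen = 4+9+4+8 = 25 ⇒ 25 days.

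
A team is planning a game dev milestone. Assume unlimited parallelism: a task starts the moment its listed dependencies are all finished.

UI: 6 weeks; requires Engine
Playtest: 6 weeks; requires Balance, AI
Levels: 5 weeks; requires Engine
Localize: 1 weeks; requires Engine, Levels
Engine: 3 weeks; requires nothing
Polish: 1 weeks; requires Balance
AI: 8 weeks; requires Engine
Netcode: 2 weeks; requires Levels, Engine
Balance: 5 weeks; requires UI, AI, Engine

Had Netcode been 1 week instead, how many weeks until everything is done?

Critical path before the change: Engine→AI→Balance→Playtest = 3+8+5+6 = 22 giving 22 weeks.
Netcode has 12 weeks of float (longest path through it is 10).
No other chain overtakes it, so the finish is 22 weeks.

22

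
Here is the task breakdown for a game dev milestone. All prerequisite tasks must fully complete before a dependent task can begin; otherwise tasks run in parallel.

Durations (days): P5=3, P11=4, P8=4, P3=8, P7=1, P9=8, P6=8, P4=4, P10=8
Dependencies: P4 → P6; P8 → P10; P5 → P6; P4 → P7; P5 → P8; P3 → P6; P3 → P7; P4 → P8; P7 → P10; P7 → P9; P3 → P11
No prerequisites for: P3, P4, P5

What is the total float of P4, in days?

The longest chain is P3→P7→P9 = 8+1+8 = 17; overall finish 17 days.
P4 finishes as early as 4 and must finish by 5.
So P4 can slip 5 − 4 = 1 day.

1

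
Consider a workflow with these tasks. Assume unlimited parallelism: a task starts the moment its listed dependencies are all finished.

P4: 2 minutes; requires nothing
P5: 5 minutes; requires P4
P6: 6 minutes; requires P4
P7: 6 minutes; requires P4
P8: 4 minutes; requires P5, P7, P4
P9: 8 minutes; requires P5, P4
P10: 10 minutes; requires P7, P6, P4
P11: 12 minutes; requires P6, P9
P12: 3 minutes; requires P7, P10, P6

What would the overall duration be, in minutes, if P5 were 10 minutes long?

Critical path before the change: P4→P5→P9→P11 = 2+5+8+12 = 27 giving 27 minutes.
P5 is on the critical path; changing it to 10 makes that path 32 minutes.
That remains the longest chain; total 32 minutes.

32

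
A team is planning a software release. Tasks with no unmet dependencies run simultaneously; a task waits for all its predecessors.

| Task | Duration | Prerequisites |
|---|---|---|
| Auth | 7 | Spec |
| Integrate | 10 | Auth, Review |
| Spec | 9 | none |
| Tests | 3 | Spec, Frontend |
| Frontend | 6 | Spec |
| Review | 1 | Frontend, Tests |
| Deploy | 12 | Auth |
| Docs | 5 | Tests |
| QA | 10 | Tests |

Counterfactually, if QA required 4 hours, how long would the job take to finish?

As given, the longest chain is Spec→Frontend→Tests→Review→Integrate = 9+6+3+1+10 = 29, so the finish is 29 hours.
The longest path through QA is only 28 hours, so QA has float 1.
The critical path is still Spec→Frontend→Tests→Review→Integrate; finish is now 29 hours.

29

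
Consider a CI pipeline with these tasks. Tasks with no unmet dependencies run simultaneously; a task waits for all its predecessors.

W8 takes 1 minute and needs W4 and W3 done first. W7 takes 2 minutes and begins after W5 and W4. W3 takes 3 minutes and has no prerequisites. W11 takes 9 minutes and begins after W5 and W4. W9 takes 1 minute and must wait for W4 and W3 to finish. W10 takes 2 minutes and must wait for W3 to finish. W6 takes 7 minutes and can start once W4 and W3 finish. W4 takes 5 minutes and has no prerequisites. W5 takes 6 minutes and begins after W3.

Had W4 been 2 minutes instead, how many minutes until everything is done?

Actual critical path: W3→W5→W11 = 3+6+9 = 18 ⇒ 18 minutes.
The longest path through W4 is only 14 minutes, so W4 has float 4.
No other chain overtakes it, so the finish is 18 minutes.

18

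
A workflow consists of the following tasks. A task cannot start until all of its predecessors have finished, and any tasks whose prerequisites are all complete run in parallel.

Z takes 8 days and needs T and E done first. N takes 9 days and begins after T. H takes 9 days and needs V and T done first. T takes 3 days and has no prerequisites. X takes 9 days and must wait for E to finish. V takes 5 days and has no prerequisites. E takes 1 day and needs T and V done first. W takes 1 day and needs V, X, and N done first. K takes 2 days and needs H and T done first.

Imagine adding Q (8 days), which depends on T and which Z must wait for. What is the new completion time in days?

19

Originally the job takes 16 days.
With Q inserted, Z now waits for max(T, E, Q).
New critical path: T→Q→Z = 3+8+8 = 19 ⇒ 19 days.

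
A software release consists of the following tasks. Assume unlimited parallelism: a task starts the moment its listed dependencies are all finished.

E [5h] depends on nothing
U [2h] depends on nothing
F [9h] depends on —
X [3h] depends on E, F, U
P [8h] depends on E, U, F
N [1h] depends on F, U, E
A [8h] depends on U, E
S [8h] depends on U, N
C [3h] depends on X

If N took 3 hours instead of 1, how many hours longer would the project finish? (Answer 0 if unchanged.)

2

Critical path before the change: F→N→S = 9+1+8 = 18 giving 18 hours.
N lies on that path, so at 3 hours the path becomes 20 hours.
No other chain overtakes it, so the finish is 20 hours.
Change in finish: 20 − 18 = +2 hours.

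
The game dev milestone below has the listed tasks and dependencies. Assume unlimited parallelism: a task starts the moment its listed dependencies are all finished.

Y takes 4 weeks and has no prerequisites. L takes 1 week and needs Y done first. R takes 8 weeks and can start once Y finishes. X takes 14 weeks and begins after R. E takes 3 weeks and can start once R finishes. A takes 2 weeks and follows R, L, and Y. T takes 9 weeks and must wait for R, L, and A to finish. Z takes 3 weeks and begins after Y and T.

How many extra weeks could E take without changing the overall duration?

11

The longest chain is Y→R→A→T→Z = 4+8+2+9+3 = 26; overall finish 26 weeks.
E finishes as early as 15 and must finish by 26.
Slack of E = 23 − 12 = 11 weeks.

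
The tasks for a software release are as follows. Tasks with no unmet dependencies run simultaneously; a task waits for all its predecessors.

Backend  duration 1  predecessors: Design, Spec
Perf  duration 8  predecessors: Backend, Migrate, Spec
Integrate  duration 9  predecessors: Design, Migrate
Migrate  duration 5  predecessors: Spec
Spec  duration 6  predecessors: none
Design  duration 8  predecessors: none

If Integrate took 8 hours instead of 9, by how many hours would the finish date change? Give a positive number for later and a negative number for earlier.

As given, the longest chain is Spec→Migrate→Integrate = 6+5+9 = 20, so the finish is 20 hours.
Integrate lies on that path, so at 8 hours the path becomes 19 hours.
The binding chain switches to Spec→Migrate→Perf = 6+5+8 = 19; finish 19 hours.
Change in finish: 19 − 20 = -1 hours.

-1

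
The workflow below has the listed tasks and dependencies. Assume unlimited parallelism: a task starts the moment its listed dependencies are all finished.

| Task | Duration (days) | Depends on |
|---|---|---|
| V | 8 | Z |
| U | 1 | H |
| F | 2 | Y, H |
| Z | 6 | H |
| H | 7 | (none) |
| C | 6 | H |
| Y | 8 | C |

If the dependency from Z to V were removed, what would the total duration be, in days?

23

Original critical path: H→C→Y→F = 7+6+8+2 = 23 ⇒ 23 days.
Without Z→V, V's earliest start moves from 13 to 0.
New critical path: H→C→Y→F = 7+6+8+2 = 23 ⇒ 23 days.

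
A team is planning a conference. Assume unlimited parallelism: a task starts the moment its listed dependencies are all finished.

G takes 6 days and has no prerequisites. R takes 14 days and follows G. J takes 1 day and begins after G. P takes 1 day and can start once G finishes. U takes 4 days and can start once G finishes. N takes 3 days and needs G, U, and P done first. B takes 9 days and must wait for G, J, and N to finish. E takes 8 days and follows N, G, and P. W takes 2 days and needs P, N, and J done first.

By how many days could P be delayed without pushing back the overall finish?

3

The longest chain is G→U→N→B = 6+4+3+9 = 22; overall finish 22 days.
Longest path through P: 19 days (earliest finish 7, latest finish 10).
Float = 22 − 19 = 3.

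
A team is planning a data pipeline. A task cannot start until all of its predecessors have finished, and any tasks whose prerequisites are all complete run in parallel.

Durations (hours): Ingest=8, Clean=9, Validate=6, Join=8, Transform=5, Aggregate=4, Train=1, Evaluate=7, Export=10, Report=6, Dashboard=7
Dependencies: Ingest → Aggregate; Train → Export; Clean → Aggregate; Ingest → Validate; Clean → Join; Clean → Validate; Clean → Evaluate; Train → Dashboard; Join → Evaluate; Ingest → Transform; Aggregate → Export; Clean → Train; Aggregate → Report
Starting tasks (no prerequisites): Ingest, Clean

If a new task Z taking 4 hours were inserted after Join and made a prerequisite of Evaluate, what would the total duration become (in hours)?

28

Originally the schedule takes 24 hours.
With Z inserted, Evaluate now waits for max(Clean, Join, Z).
New critical path: Clean→Join→Z→Evaluate = 9+8+4+7 = 28 ⇒ 28 hours.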